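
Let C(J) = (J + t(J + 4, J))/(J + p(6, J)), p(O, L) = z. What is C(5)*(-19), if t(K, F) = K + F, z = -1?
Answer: -361/4 ≈ -90.250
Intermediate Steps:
p(O, L) = -1
t(K, F) = F + K
C(J) = (4 + 3*J)/(-1 + J) (C(J) = (J + (J + (J + 4)))/(J - 1) = (J + (J + (4 + J)))/(-1 + J) = (J + (4 + 2*J))/(-1 + J) = (4 + 3*J)/(-1 + J))
C(5)*(-19) = ((4 + 3*5)/(-1 + 5))*(-19) = ((4 + 15)/4)*(-19) = ((¼)*19)*(-19) = (19/4)*(-19) = -361/4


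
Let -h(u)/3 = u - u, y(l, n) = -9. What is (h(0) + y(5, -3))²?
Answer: 81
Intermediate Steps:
h(u) = 0 (h(u) = -3*(u - u) = -3*0 = 0)
(h(0) + y(5, -3))² = (0 - 9)² = (-9)² = 81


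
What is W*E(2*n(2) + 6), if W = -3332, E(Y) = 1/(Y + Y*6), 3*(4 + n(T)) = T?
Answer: 714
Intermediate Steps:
n(T) = -4 + T/3
E(Y) = 1/(7*Y) (E(Y) = 1/(Y + 6*Y) = 1/(7*Y))
W*E(2*n(2) + 6) = -476/(2*(-4 + (1/3)*2) + 6) = -476/(2*(-4 + 2/3) + 6) = -476/(2*(-10/3) + 6) = -476/(-20/3 + 6) = -476/(-2/3) = -476*(-3)/2 = -3332*(-3/14) = 714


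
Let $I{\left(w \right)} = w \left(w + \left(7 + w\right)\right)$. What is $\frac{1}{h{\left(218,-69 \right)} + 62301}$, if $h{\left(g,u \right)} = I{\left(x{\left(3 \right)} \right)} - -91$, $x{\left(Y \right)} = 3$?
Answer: $\frac{1}{62431} \approx 1.6018 \cdot 10^{-5}$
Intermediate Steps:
$I{\left(w \right)} = w \left(7 + 2 w\right)$
$h{\left(g,u \right)} = 130$ ($h{\left(g,u \right)} = 3 \left(7 + 2 \cdot 3\right) - -91 = 3 \left(7 + 6\right) + 91 = 3 \cdot 13 + 91 = 39 + 91 = 130$)
$\frac{1}{h{\left(218,-69 \right)} + 62301} = \frac{1}{130 + 62301} = \frac{1}{62431}$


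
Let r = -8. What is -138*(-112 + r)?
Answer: 16560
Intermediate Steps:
-138*(-112 + r) = -138*(-112 - 8) = -138*(-120) = 16560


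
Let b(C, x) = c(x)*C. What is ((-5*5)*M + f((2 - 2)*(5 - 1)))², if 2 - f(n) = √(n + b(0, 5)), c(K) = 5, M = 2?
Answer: 2304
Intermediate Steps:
b(C, x) = 5*C
f(n) = 2 - √n (f(n) = 2 - √(n + 5*0) = 2 - √(n + 0) = 2 - √n)
((-5*5)*M + f((2 - 2)*(5 - 1)))² = (-5*5*2 + (2 - √((2 - 2)*(5 - 1))))² = (-25*2 + (2 - √(0*4)))² = (-50 + (2 - √0))² = (-50 + (2 - 1*0))² = (-50 + (2 + 0))² = (-50 + 2)² = (-48)² = 2304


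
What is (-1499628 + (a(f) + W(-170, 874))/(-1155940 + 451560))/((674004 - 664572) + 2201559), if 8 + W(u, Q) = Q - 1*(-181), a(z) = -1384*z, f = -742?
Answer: -211261799723/311475568116 ≈ -0.67826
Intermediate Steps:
W(u, Q) = 173 + Q (W(u, Q) = -8 + (Q - 1*(-181)) = -8 + (Q + 181) = -8 + (181 + Q) = 173 + Q)
(-1499628 + (a(f) + W(-170, 874))/(-1155940 + 451560))/((674004 - 664572) + 2201559) = (-1499628 + (-1384*(-742) + (173 + 874))/(-1155940 + 451560))/((674004 - 664572) + 2201559) = (-1499628 + (1026928 + 1047)/(-704380))/(9432 + 2201559) = (-1499628 + 1027975*(-1/704380))/2210991 = (-1499628 - 205595/140876)*(1/2210991) = -211261799723/140876*1/2210991 = -211261799723/311475568116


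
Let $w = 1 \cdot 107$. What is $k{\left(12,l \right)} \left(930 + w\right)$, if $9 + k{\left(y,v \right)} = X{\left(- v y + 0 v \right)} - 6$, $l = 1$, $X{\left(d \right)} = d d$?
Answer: $133773$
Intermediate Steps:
$w = 107$
$X{\left(d \right)} = d^{2}$
$k{\left(y,v \right)} = -15 + v^{2} y^{2}$ ($k{\left(y,v \right)} = -9 + \left(\left(- v y + 0 v\right)^{2} - 6\right) = -9 + \left(\left(- v y + 0\right)^{2} - 6\right) = -9 + \left(\left(- v y\right)^{2} - 6\right) = -9 + \left(v^{2} y^{2} - 6\right) = -9 + \left(-6 + v^{2} y^{2}\right) = -15 + v^{2} y^{2}$)
$k{\left(12,l \right)} \left(930 + w\right) = \left(-15 + 1^{2} \cdot 12^{2}\right) \left(930 + 107\right) = \left(-15 + 1 \cdot 144\right) 1037 = \left(-15 + 144\right) 1037 = 129 \cdot 1037 = 133773$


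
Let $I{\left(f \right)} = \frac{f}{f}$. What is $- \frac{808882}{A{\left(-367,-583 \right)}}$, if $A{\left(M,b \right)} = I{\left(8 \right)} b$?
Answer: $\frac{808882}{583} \approx 1387.4$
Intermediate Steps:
$I{\left(f \right)} = 1$
$A{\left(M,b \right)} = b$ ($A{\left(M,b \right)} = 1 b = b$)
$- \frac{808882}{A{\left(-367,-583 \right)}} = - \frac{808882}{-583} = \left(-808882\right) \left(- \frac{1}{583}\right) = \frac{808882}{583}$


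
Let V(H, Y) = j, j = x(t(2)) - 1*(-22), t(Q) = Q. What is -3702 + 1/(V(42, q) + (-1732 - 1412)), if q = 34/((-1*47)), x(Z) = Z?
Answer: -11550241/3120 ≈ -3702.0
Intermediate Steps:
j = 24 (j = 2 - 1*(-22) = 2 + 22 = 24)
q = -34/47 (q = 34/(-47) = 34*(-1/47) = -34/47 ≈ -0.72340)
V(H, Y) = 24
-3702 + 1/(V(42, q) + (-1732 - 1412)) = -3702 + 1/(24 + (-1732 - 1412)) = -3702 + 1/(24 - 3144) = -3702 + 1/(-3120) = -3702 - 1/3120 = -11550241/3120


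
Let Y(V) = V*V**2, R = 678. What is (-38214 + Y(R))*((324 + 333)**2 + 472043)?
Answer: 281615313070296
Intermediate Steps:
Y(V) = V**3
(-38214 + Y(R))*((324 + 333)**2 + 472043) = (-38214 + 678**3)*((324 + 333)**2 + 472043) = (-38214 + 311665752)*(657**2 + 472043) = 311627538*(431649 + 472043) = 311627538*903692 = 281615313070296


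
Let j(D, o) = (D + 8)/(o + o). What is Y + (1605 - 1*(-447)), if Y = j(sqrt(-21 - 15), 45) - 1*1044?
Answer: 45364/45 + I/15 ≈ 1008.1 + 0.066667*I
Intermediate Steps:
j(D, o) = (8 + D)/(2*o) (j(D, o) = (8 + D)/((2*o)) = (8 + D)*(1/(2*o)) = (8 + D)/(2*o))
Y = -46976/45 + I/15 (Y = (1/2)*(8 + sqrt(-21 - 15))/45 - 1*1044 = (1/2)*(1/45)*(8 + sqrt(-36)) - 1044 = (1/2)*(1/45)*(8 + 6*I) - 1044 = (4/45 + I/15) - 1044 = -46976/45 + I/15 ≈ -1043.9 + 0.066667*I)
Y + (1605 - 1*(-447)) = (-46976/45 + I/15) + (1605 - 1*(-447)) = (-46976/45 + I/15) + (1605 + 447) = (-46976/45 + I/15) + 2052 = 45364/45 + I/15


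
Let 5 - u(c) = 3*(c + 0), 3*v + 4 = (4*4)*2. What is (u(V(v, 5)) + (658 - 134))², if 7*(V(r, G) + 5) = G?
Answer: 14386849/49 ≈ 2.9361e+5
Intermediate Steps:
v = 28/3 (v = -4/3 + ((4*4)*2)/3 = -4/3 + (16*2)/3 = -4/3 + (⅓)*32 = -4/3 + 32/3 = 28/3 ≈ 9.3333)
V(r, G) = -5 + G/7
u(c) = 5 - 3*c (u(c) = 5 - 3*(c + 0) = 5 - 3*c)
(u(V(v, 5)) + (658 - 134))² = ((5 - 3*(-5 + (⅐)*5)) + (658 - 134))² = ((5 - 3*(-5 + 5/7)) + 524)² = ((5 - 3*(-30/7)) + 524)² = ((5 + 90/7) + 524)² = (125/7 + 524)² = (3793/7)² = 14386849/49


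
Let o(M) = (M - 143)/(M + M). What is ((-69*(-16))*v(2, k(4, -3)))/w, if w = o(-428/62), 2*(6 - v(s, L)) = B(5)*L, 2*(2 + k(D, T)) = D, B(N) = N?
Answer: 945024/1549 ≈ 610.09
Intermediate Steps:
k(D, T) = -2 + D/2
v(s, L) = 6 - 5*L/2
o(M) = (-143 + M)/(2*M) (o(M) = (-143 + M)/((2*M)) = (-143 + M)*(1/(2*M)) = (-143 + M)/(2*M))
w = 4647/428 (w = (-143 - 428/62)/(2*((-428/62))) = (-143 - 428*1/62)/(2*((-428*1/62))) = (-143 - 214/31)/(2*(-214/31)) = (1/2)*(-31/214)*(-4647/31) = 4647/428 ≈ 10.857)
((-69*(-16))*v(2, k(4, -3)))/w = ((-69*(-16))*(6 - 5*(-2 + (1/2)*4)/2))/(4647/428) = (1104*(6 - 5*(-2 + 2)/2))*(428/4647) = (1104*(6 - 5/2*0))*(428/4647) = (1104*(6 + 0))*(428/4647) = (1104*6)*(428/4647) = 6624*(428/4647) = 945024/1549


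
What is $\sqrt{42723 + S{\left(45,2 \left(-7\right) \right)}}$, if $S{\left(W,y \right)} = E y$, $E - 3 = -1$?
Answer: $\sqrt{42695} \approx 206.63$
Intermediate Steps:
$E = 2$ ($E = 3 - 1 = 2$)
$S{\left(W,y \right)} = 2 y$
$\sqrt{42723 + S{\left(45,2 \left(-7\right) \right)}} = \sqrt{42723 + 2 \cdot 2 \left(-7\right)} = \sqrt{42723 + 2 \left(-14\right)} = \sqrt{42723 - 28} = \sqrt{42695}$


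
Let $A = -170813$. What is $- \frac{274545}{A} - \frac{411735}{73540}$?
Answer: $- \frac{10027930251}{2512317604} \approx -3.9915$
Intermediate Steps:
$- \frac{274545}{A} - \frac{411735}{73540} = - \frac{274545}{-170813} - \frac{411735}{73540} = \left(-274545\right) \left(- \frac{1}{170813}\right) - \frac{82347}{14708} = \frac{274545}{170813} - \frac{82347}{14708} = - \frac{10027930251}{2512317604}$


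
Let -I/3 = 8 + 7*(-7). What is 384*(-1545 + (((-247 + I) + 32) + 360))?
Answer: -490368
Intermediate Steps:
I = 123 (I = -3*(8 + 7*(-7)) = -3*(8 - 49) = -3*(-41) = 123)
384*(-1545 + (((-247 + I) + 32) + 360)) = 384*(-1545 + (((-247 + 123) + 32) + 360)) = 384*(-1545 + ((-124 + 32) + 360)) = 384*(-1545 + (-92 + 360)) = 384*(-1545 + 268) = 384*(-1277) = -490368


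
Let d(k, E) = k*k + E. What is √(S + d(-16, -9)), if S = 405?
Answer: 2*√163 ≈ 25.534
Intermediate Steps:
d(k, E) = E + k² (d(k, E) = k² + E = E + k²)
√(S + d(-16, -9)) = √(405 + (-9 + (-16)²)) = √(405 + (-9 + 256)) = √(405 + 247) = √652 = 2*√163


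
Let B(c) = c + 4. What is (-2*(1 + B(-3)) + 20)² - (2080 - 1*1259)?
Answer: -565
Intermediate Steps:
B(c) = 4 + c
(-2*(1 + B(-3)) + 20)² - (2080 - 1*1259) = (-2*(1 + (4 - 3)) + 20)² - (2080 - 1*1259) = (-2*(1 + 1) + 20)² - (2080 - 1259) = (-2*2 + 20)² - 1*821 = (-4 + 20)² - 821 = 16² - 821 = 256 - 821 = -565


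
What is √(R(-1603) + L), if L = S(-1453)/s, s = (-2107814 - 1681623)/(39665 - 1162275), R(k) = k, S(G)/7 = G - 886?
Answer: I*√92670534202323917/3789437 ≈ 80.333*I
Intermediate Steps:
S(G) = -6202 + 7*G (S(G) = 7*(G - 886) = 7*(-886 + G) = -6202 + 7*G)
s = 3789437/1122610 (s = -3789437/(-1122610) = -3789437*(-1/1122610) = 3789437/1122610 ≈ 3.3756)
L = -18380493530/3789437 (L = (-6202 + 7*(-1453))/(3789437/1122610) = (-6202 - 10171)*(1122610/3789437) = -16373*1122610/3789437 = -18380493530/3789437 ≈ -4850.5)
√(R(-1603) + L) = √(-1603 - 18380493530/3789437) = √(-24454961041/3789437) = I*√92670534202323917/3789437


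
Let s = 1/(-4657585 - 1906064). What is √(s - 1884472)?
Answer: I*√81185858222193382521/6563649 ≈ 1372.8*I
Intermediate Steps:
s = -1/6563649 (s = 1/(-6563649) = -1/6563649 ≈ -1.5235e-7)
√(s - 1884472) = √(-1/6563649 - 1884472) = √(-12369012758329/6563649) = I*√81185858222193382521/6563649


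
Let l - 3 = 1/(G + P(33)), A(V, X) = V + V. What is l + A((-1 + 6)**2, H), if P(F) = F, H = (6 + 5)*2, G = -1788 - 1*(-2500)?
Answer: 39486/745 ≈ 53.001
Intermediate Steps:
G = 712 (G = -1788 + 2500 = 712)
H = 22 (H = 11*2 = 22)
A(V, X) = 2*V
l = 2236/745 (l = 3 + 1/(712 + 33) = 3 + 1/745 = 2236/745 ≈ 3.0013)
l + A((-1 + 6)**2, H) = 2236/745 + 2*(-1 + 6)**2 = 2236/745 + 2*5**2 = 2236/745 + 2*25 = 2236/745 + 50 = 39486/745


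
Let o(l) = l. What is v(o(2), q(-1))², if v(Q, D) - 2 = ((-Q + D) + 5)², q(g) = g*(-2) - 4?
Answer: 9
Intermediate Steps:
q(g) = -4 - 2*g (q(g) = -2*g - 4 = -4 - 2*g)
v(Q, D) = 2 + (5 + D - Q)² (v(Q, D) = 2 + ((-Q + D) + 5)² = 2 + ((D - Q) + 5)² = 2 + (5 + D - Q)²)
v(o(2), q(-1))² = (2 + (5 + (-4 - 2*(-1)) - 1*2)²)² = (2 + (5 + (-4 + 2) - 2)²)² = (2 + (5 - 2 - 2)²)² = (2 + 1²)² = (2 + 1)² = 3² = 9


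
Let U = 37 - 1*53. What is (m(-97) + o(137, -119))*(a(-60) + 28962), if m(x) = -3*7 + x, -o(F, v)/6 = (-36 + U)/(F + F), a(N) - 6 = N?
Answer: -462817080/137 ≈ -3.3782e+6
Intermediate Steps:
a(N) = 6 + N
U = -16 (U = 37 - 53 = -16)
o(F, v) = 156/F (o(F, v) = -6*(-36 - 16)/(F + F) = -(-312)/(2*F) = -(-312)*1/(2*F) = -(-156)/F = 156/F)
m(x) = -21 + x
(m(-97) + o(137, -119))*(a(-60) + 28962) = ((-21 - 97) + 156/137)*((6 - 60) + 28962) = (-118 + 156*(1/137))*(-54 + 28962) = (-118 + 156/137)*28908 = -16010/137*28908 = -462817080/137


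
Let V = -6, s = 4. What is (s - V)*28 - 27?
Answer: 253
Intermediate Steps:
(s - V)*28 - 27 = (4 - 1*(-6))*28 - 27 = (4 + 6)*28 - 27 = 10*28 - 27 = 280 - 27 = 253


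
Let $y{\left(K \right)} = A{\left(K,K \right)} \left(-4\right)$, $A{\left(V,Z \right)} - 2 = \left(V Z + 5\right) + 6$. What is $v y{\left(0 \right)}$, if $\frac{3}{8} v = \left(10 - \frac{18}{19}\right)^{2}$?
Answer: $- \frac{12306944}{1083} \approx -11364.0$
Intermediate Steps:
$A{\left(V,Z \right)} = 13 + V Z$ ($A{\left(V,Z \right)} = 2 + \left(\left(V Z + 5\right) + 6\right) = 2 + \left(\left(5 + V Z\right) + 6\right) = 2 + \left(11 + V Z\right) = 13 + V Z$)
$v = \frac{236672}{1083}$ ($v = \frac{8 \left(10 - \frac{18}{19}\right)^{2}}{3} = \frac{8 \left(\frac{172}{19}\right)^{2}}{3} = \frac{8}{3} \cdot \frac{29584}{361} = \frac{236672}{1083} \approx 218.53$)
$y{\left(K \right)} = -52 - 4 K^{2}$ ($y{\left(K \right)} = \left(13 + K K\right) \left(-4\right) = \left(13 + K^{2}\right) \left(-4\right) = -52 - 4 K^{2}$)
$v y{\left(0 \right)} = \frac{236672 \left(-52 - 4 \cdot 0^{2}\right)}{1083} = \frac{236672 \left(-52 - 0\right)}{1083} = \frac{236672 \left(-52 + 0\right)}{1083} = \frac{236672}{1083} \left(-52\right) = - \frac{12306944}{1083}$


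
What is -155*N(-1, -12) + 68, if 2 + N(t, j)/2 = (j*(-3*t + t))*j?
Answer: -88592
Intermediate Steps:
N(t, j) = -4 - 4*t*j² (N(t, j) = -4 + 2*((j*(-3*t + t))*j) = -4 + 2*((j*(-2*t))*j) = -4 + 2*((-2*j*t)*j) = -4 + 2*(-2*t*j²) = -4 - 4*t*j²)
-155*N(-1, -12) + 68 = -155*(-4 - 4*(-1)*(-12)²) + 68 = -155*(-4 - 4*(-1)*144) + 68 = -155*(-4 + 576) + 68 = -155*572 + 68 = -88660 + 68 = -88592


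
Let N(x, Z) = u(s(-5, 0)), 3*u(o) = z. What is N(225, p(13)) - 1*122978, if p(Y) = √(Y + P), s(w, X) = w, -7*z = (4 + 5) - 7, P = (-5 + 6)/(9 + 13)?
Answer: -2582540/21 ≈ -1.2298e+5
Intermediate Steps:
P = 1/22 ≈ 0.045455
z = -2/7 (z = -((4 + 5) - 7)/7 = -(9 - 7)/7 = -⅐*2 = -2/7 ≈ -0.28571)
u(o) = -2/21 (u(o) = (⅓)*(-2/7) = -2/21)
p(Y) = √(1/22 + Y) (p(Y) = √(Y + 1/22) = √(1/22 + Y))
N(x, Z) = -2/21
N(225, p(13)) - 1*122978 = -2/21 - 1*122978 = -2/21 - 122978 = -2582540/21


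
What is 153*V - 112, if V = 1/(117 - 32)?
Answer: -551/5 ≈ -110.20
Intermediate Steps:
V = 1/85 ≈ 0.011765
153*V - 112 = 153*(1/85) - 112 = 9/5 - 112 = -551/5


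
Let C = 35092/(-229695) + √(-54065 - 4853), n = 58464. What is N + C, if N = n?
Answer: 13428853388/229695 + I*√58918 ≈ 58464.0 + 242.73*I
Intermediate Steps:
N = 58464
C = -35092/229695 + I*√58918 (C = 35092*(-1/229695) + √(-58918) = -35092/229695 + I*√58918 ≈ -0.15278 + 242.73*I)
N + C = 58464 + (-35092/229695 + I*√58918) = 13428853388/229695 + I*√58918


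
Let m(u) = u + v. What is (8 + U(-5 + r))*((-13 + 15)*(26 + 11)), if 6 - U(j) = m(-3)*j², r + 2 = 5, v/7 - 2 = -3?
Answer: 3996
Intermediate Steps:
v = -7 (v = 14 + 7*(-3) = 14 - 21 = -7)
r = 3 (r = -2 + 5 = 3)
m(u) = -7 + u (m(u) = u - 7 = -7 + u)
U(j) = 6 + 10*j² (U(j) = 6 - (-7 - 3)*j² = 6 - (-10)*j² = 6 + 10*j²)
(8 + U(-5 + r))*((-13 + 15)*(26 + 11)) = (8 + (6 + 10*(-5 + 3)²))*((-13 + 15)*(26 + 11)) = (8 + (6 + 10*(-2)²))*(2*37) = (8 + (6 + 10*4))*74 = (8 + (6 + 40))*74 = (8 + 46)*74 = 54*74 = 3996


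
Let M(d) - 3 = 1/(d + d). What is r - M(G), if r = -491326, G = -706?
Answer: -693756547/1412 ≈ -4.9133e+5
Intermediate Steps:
M(d) = 3 + 1/(2*d) (M(d) = 3 + 1/(d + d) = 3 + 1/(2*d))
r - M(G) = -491326 - (3 + (½)/(-706)) = -491326 - (3 + (½)*(-1/706)) = -491326 - (3 - 1/1412) = -491326 - 1*4235/1412 = -491326 - 4235/1412 = -693756547/1412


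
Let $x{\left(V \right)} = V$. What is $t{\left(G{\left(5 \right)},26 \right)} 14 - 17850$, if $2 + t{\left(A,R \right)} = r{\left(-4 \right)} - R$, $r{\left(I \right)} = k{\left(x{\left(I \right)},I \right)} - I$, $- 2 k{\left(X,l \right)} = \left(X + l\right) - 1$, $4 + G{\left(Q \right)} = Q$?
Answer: $-18123$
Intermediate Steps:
$G{\left(Q \right)} = -4 + Q$
$k{\left(X,l \right)} = \frac{1}{2} - \frac{X}{2} - \frac{l}{2}$ ($k{\left(X,l \right)} = - \frac{\left(X + l\right) - 1}{2} = - \frac{-1 + X + l}{2} = \frac{1}{2} - \frac{X}{2} - \frac{l}{2}$)
$r{\left(I \right)} = \frac{1}{2} - 2 I$ ($r{\left(I \right)} = \left(\frac{1}{2} - \frac{I}{2} - \frac{I}{2}\right) - I = \left(\frac{1}{2} - I\right) - I = \frac{1}{2} - 2 I$)
$t{\left(A,R \right)} = \frac{13}{2} - R$ ($t{\left(A,R \right)} = -2 - \left(- \frac{17}{2} + R\right) = \frac{13}{2} - R$)
$t{\left(G{\left(5 \right)},26 \right)} 14 - 17850 = \left(\frac{13}{2} - 26\right) 14 - 17850 = \left(- \frac{39}{2}\right) 14 - 17850 = -273 - 17850 = -18123$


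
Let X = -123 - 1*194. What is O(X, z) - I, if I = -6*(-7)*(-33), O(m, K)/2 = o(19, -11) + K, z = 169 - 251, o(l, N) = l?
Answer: 1260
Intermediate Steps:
X = -317 (X = -123 - 194 = -317)
z = -82
O(m, K) = 38 + 2*K (O(m, K) = 2*(19 + K) = 38 + 2*K)
I = -1386 (I = 42*(-33) = -1386)
O(X, z) - I = (38 + 2*(-82)) - 1*(-1386) = (38 - 164) + 1386 = -126 + 1386 = 1260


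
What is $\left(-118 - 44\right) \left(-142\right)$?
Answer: $23004$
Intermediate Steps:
$\left(-118 - 44\right) \left(-142\right) = \left(-162\right) \left(-142\right) = 23004$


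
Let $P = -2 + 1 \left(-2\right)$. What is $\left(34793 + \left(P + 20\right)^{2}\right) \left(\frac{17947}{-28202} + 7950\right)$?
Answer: $\frac{7857563564697}{28202} \approx 2.7862 \cdot 10^{8}$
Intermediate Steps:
$P = -4$ ($P = -2 - 2 = -4$)
$\left(34793 + \left(P + 20\right)^{2}\right) \left(\frac{17947}{-28202} + 7950\right) = \left(34793 + \left(-4 + 20\right)^{2}\right) \left(\frac{17947}{-28202} + 7950\right) = \left(34793 + 16^{2}\right) \left(17947 \left(- \frac{1}{28202}\right) + 7950\right) = \left(34793 + 256\right) \left(- \frac{17947}{28202} + 7950\right) = 35049 \cdot \frac{224187953}{28202} = \frac{7857563564697}{28202}$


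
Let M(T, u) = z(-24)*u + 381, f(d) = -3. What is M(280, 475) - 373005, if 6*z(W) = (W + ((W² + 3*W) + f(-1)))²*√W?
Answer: -372624 + 36025425*I*√6 ≈ -3.7262e+5 + 8.8244e+7*I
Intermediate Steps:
z(W) = √W*(-3 + W² + 4*W)²/6 (z(W) = ((W + ((W² + 3*W) - 3))²*√W)/6 = ((W + (-3 + W² + 3*W))²*√W)/6 = ((-3 + W² + 4*W)²*√W)/6 = (√W*(-3 + W² + 4*W)²)/6 = √W*(-3 + W² + 4*W)²/6)
M(T, u) = 381 + 75843*I*u*√6 (M(T, u) = (√(-24)*(-3 + (-24)² + 4*(-24))²/6)*u + 381 = ((2*I*√6)*(-3 + 576 - 96)²/6)*u + 381 = ((⅙)*(2*I*√6)*477²)*u + 381 = ((⅙)*(2*I*√6)*227529)*u + 381 = (75843*I*√6)*u + 381 = 75843*I*u*√6 + 381 = 381 + 75843*I*u*√6)
M(280, 475) - 373005 = (381 + 75843*I*475*√6) - 373005 = (381 + 36025425*I*√6) - 373005 = -372624 + 36025425*I*√6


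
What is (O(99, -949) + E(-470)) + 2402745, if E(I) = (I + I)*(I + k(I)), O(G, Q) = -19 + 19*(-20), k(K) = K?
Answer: 3285946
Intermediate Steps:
O(G, Q) = -399 (O(G, Q) = -19 - 380 = -399)
E(I) = 4*I² (E(I) = (I + I)*(I + I) = (2*I)*(2*I) = 4*I²)
(O(99, -949) + E(-470)) + 2402745 = (-399 + 4*(-470)²) + 2402745 = (-399 + 4*220900) + 2402745 = (-399 + 883600) + 2402745 = 883201 + 2402745 = 3285946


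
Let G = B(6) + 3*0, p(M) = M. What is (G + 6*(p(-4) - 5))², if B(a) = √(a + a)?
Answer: 2928 - 216*√3 ≈ 2553.9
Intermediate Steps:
B(a) = √2*√a (B(a) = √(2*a) = √2*√a)
G = 2*√3 (G = √2*√6 + 3*0 = 2*√3 + 0 = 2*√3 ≈ 3.4641)
(G + 6*(p(-4) - 5))² = (2*√3 + 6*(-4 - 5))² = (2*√3 + 6*(-9))² = (2*√3 - 54)² = (-54 + 2*√3)²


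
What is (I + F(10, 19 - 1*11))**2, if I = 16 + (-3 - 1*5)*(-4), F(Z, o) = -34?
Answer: 196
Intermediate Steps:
I = 48 (I = 16 + (-3 - 5)*(-4) = 16 - 8*(-4) = 16 + 32 = 48)
(I + F(10, 19 - 1*11))**2 = (48 - 34)**2 = 14**2 = 196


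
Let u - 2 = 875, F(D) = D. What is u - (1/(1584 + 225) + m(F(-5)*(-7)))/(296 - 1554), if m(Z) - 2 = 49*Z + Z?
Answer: 1998977563/2275722 ≈ 878.39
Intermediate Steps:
u = 877 (u = 2 + 875 = 877)
m(Z) = 2 + 50*Z (m(Z) = 2 + (49*Z + Z) = 2 + 50*Z)
u - (1/(1584 + 225) + m(F(-5)*(-7)))/(296 - 1554) = 877 - (1/(1584 + 225) + (2 + 50*(-5*(-7))))/(296 - 1554) = 877 - (1/1809 + (2 + 50*35))/(-1258) = 877 - (1/1809 + (2 + 1750))*(-1)/1258 = 877 - (1/1809 + 1752)*(-1)/1258 = 877 - 3169369*(-1)/(1809*1258) = 877 - 1*(-3169369/2275722) = 877 + 3169369/2275722 = 1998977563/2275722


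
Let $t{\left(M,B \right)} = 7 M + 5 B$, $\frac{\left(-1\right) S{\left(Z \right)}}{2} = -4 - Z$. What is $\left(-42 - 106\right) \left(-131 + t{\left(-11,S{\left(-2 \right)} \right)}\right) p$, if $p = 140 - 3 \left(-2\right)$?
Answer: $4062304$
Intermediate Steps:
$S{\left(Z \right)} = 8 + 2 Z$ ($S{\left(Z \right)} = - 2 \left(-4 - Z\right) = 8 + 2 Z$)
$t{\left(M,B \right)} = 5 B + 7 M$
$p = 146$ ($p = 140 - -6 = 140 + 6 = 146$)
$\left(-42 - 106\right) \left(-131 + t{\left(-11,S{\left(-2 \right)} \right)}\right) p = \left(-42 - 106\right) \left(-131 + \left(5 \left(8 + 2 \left(-2\right)\right) + 7 \left(-11\right)\right)\right) 146 = - 148 \left(-131 - \left(77 - 5 \left(8 - 4\right)\right)\right) 146 = - 148 \left(-131 + \left(5 \cdot 4 - 77\right)\right) 146 = - 148 \left(-131 + \left(20 - 77\right)\right) 146 = - 148 \left(-131 - 57\right) 146 = \left(-148\right) \left(-188\right) 146 = 27824 \cdot 146 = 4062304$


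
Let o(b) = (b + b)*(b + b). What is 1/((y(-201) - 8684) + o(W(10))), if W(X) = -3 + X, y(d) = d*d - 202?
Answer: 1/31711 ≈ 3.1535e-5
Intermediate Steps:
y(d) = -202 + d**2 (y(d) = d**2 - 202 = -202 + d**2)
o(b) = 4*b**2 (o(b) = (2*b)*(2*b) = 4*b**2)
1/((y(-201) - 8684) + o(W(10))) = 1/(((-202 + (-201)**2) - 8684) + 4*(-3 + 10)**2) = 1/(((-202 + 40401) - 8684) + 4*7**2) = 1/((40199 - 8684) + 4*49) = 1/(31515 + 196) = 1/31711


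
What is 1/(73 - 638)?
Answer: -1/565 ≈ -0.0017699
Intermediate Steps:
1/(73 - 638) = 1/(-565) = -1/565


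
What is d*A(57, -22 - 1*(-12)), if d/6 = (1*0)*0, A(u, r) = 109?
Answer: 0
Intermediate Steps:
d = 0 (d = 6*((1*0)*0) = 6*(0*0) = 6*0 = 0)
d*A(57, -22 - 1*(-12)) = 0*109 = 0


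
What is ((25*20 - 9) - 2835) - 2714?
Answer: -5058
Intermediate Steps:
((25*20 - 9) - 2835) - 2714 = ((500 - 9) - 2835) - 2714 = (491 - 2835) - 2714 = -2344 - 2714 = -5058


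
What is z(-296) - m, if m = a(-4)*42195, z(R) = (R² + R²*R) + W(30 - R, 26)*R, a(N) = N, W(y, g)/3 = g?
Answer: -25701028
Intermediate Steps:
W(y, g) = 3*g
z(R) = R² + R³ + 78*R (z(R) = (R² + R²*R) + (3*26)*R = (R² + R³) + 78*R = R² + R³ + 78*R)
m = -168780 (m = -4*42195 = -168780)
z(-296) - m = -296*(78 - 296 + (-296)²) - 1*(-168780) = -296*(78 - 296 + 87616) + 168780 = -296*87398 + 168780 = -25869808 + 168780 = -25701028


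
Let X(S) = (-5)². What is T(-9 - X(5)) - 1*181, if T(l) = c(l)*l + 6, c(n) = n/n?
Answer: -209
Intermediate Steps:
X(S) = 25
c(n) = 1
T(l) = 6 + l (T(l) = 1*l + 6 = l + 6 = 6 + l)
T(-9 - X(5)) - 1*181 = (6 + (-9 - 1*25)) - 1*181 = (6 + (-9 - 25)) - 181 = (6 - 34) - 181 = -28 - 181 = -209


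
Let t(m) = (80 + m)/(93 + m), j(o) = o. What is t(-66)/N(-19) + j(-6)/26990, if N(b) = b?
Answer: -190469/6922935 ≈ -0.027513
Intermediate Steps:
t(m) = (80 + m)/(93 + m)
t(-66)/N(-19) + j(-6)/26990 = ((80 - 66)/(93 - 66))/(-19) - 6/26990 = (14/27)*(-1/19) - 6*1/26990 = ((1/27)*14)*(-1/19) - 3/13495 = (14/27)*(-1/19) - 3/13495 = -14/513 - 3/13495 = -190469/6922935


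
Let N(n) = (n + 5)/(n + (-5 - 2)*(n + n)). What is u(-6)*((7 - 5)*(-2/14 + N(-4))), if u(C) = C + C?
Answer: 270/91 ≈ 2.9670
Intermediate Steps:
u(C) = 2*C
N(n) = -(5 + n)/(13*n) (N(n) = (5 + n)/(n - 14*n) = (5 + n)/((-13*n)) = (5 + n)*(-1/(13*n)) = -(5 + n)/(13*n))
u(-6)*((7 - 5)*(-2/14 + N(-4))) = (2*(-6))*((7 - 5)*(-2/14 + (1/13)*(-5 - 1*(-4))/(-4))) = -24*(-2*1/14 + (1/13)*(-1/4)*(-5 + 4)) = -24*(-1/7 + (1/13)*(-1/4)*(-1)) = -24*(-1/7 + 1/52) = -24*(-45)/364 = -12*(-45/182) = 270/91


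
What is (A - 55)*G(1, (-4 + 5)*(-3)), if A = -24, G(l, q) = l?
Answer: -79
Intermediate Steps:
(A - 55)*G(1, (-4 + 5)*(-3)) = (-24 - 55)*1 = -79*1 = -79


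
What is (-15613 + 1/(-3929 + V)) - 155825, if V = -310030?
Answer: -53824503043/313959 ≈ -1.7144e+5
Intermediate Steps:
(-15613 + 1/(-3929 + V)) - 155825 = (-15613 + 1/(-3929 - 310030)) - 155825 = (-15613 + 1/(-313959)) - 155825 = (-15613 - 1/313959) - 155825 = -4901841868/313959 - 155825 = -53824503043/313959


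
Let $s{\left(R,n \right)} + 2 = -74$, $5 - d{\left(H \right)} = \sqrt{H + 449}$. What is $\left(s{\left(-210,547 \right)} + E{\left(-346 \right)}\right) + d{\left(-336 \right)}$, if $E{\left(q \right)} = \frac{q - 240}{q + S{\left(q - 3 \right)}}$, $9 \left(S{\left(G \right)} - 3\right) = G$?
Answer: $- \frac{119341}{1718} - \sqrt{113} \approx -80.095$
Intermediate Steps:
$S{\left(G \right)} = 3 + \frac{G}{9}$
$d{\left(H \right)} = 5 - \sqrt{449 + H}$ ($d{\left(H \right)} = 5 - \sqrt{H + 449} = 5 - \sqrt{449 + H}$)
$E{\left(q \right)} = \frac{-240 + q}{\frac{8}{3} + \frac{10 q}{9}}$ ($E{\left(q \right)} = \frac{q - 240}{q + \left(3 + \frac{q - 3}{9}\right)} = \frac{-240 + q}{q + \left(3 + \frac{q - 3}{9}\right)} = \frac{-240 + q}{q + \left(3 + \frac{-3 + q}{9}\right)} = \frac{-240 + q}{q + \left(3 + \left(- \frac{1}{3} + \frac{q}{9}\right)\right)} = \frac{-240 + q}{q + \left(\frac{8}{3} + \frac{q}{9}\right)} = \frac{-240 + q}{\frac{8}{3} + \frac{10 q}{9}}$)
$s{\left(R,n \right)} = -76$ ($s{\left(R,n \right)} = -2 - 74 = -76$)
$\left(s{\left(-210,547 \right)} + E{\left(-346 \right)}\right) + d{\left(-336 \right)} = \left(-76 + \frac{9 \left(-240 - 346\right)}{2 \left(12 + 5 \left(-346\right)\right)}\right) + \left(5 - \sqrt{449 - 336}\right) = \left(-76 + \frac{9}{2} \frac{1}{12 - 1730} \left(-586\right)\right) + \left(5 - \sqrt{113}\right) = \left(-76 + \frac{9}{2} \frac{1}{-1718} \left(-586\right)\right) + \left(5 - \sqrt{113}\right) = \left(-76 + \frac{9}{2} \left(- \frac{1}{1718}\right) \left(-586\right)\right) + \left(5 - \sqrt{113}\right) = \left(-76 + \frac{2637}{1718}\right) + \left(5 - \sqrt{113}\right) = - \frac{127931}{1718} + \left(5 - \sqrt{113}\right) = - \frac{119341}{1718} - \sqrt{113}$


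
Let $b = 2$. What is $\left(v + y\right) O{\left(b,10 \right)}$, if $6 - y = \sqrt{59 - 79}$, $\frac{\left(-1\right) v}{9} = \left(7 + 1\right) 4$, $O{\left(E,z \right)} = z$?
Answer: $-2820 - 20 i \sqrt{5} \approx -2820.0 - 44.721 i$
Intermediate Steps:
$v = -288$ ($v = - 9 \left(7 + 1\right) 4 = - 9 \cdot 8 \cdot 4 = \left(-9\right) 32 = -288$)
$y = 6 - 2 i \sqrt{5}$ ($y = 6 - \sqrt{59 - 79} = 6 - \sqrt{-20} = 6 - 2 i \sqrt{5} \approx 6.0 - 4.4721 i$)
$\left(v + y\right) O{\left(b,10 \right)} = \left(-288 + \left(6 - 2 i \sqrt{5}\right)\right) 10 = \left(-282 - 2 i \sqrt{5}\right) 10 = -2820 - 20 i \sqrt{5}$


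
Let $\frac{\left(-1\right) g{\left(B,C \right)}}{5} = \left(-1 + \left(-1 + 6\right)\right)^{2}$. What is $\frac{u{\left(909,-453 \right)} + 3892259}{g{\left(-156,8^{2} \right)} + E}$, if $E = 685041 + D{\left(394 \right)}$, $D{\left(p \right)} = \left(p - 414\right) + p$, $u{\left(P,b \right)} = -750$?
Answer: $\frac{3891509}{685335} \approx 5.6783$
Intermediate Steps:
$D{\left(p \right)} = -414 + 2 p$ ($D{\left(p \right)} = \left(-414 + p\right) + p = -414 + 2 p$)
$E = 685415$ ($E = 685041 + \left(-414 + 2 \cdot 394\right) = 685041 + \left(-414 + 788\right) = 685041 + 374 = 685415$)
$g{\left(B,C \right)} = -80$ ($g{\left(B,C \right)} = - 5 \left(-1 + \left(-1 + 6\right)\right)^{2} = - 5 \left(-1 + 5\right)^{2} = - 5 \cdot 4^{2} = \left(-5\right) 16 = -80$)
$\frac{u{\left(909,-453 \right)} + 3892259}{g{\left(-156,8^{2} \right)} + E} = \frac{-750 + 3892259}{-80 + 685415} = \frac{3891509}{685335}$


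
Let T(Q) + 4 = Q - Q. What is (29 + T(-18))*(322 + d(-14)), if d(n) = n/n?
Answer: 8075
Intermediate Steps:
T(Q) = -4 (T(Q) = -4 + (Q - Q) = -4 + 0 = -4)
d(n) = 1
(29 + T(-18))*(322 + d(-14)) = (29 - 4)*(322 + 1) = 25*323 = 8075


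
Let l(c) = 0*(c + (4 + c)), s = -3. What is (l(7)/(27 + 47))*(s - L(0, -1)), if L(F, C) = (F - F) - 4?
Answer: 0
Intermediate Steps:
L(F, C) = -4 (L(F, C) = 0 - 4 = -4)
l(c) = 0 (l(c) = 0*(4 + 2*c) = 0)
(l(7)/(27 + 47))*(s - L(0, -1)) = (0/(27 + 47))*(-3 - 1*(-4)) = (0/74)*(-3 + 4) = (0*(1/74))*1 = 0*1 = 0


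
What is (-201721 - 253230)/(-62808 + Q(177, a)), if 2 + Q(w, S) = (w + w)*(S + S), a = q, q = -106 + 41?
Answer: 454951/108830 ≈ 4.1804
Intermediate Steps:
q = -65
a = -65
Q(w, S) = -2 + 4*S*w (Q(w, S) = -2 + (w + w)*(S + S) = -2 + (2*w)*(2*S) = -2 + 4*S*w)
(-201721 - 253230)/(-62808 + Q(177, a)) = (-201721 - 253230)/(-62808 + (-2 + 4*(-65)*177)) = -454951/(-62808 + (-2 - 46020)) = -454951/(-62808 - 46022) = -454951/(-108830) = -454951*(-1/108830) = 454951/108830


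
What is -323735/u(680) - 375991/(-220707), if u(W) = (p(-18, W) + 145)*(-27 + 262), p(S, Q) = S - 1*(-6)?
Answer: -11939796388/1379639457 ≈ -8.6543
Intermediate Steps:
p(S, Q) = 6 + S (p(S, Q) = S + 6 = 6 + S)
u(W) = 31255 (u(W) = ((6 - 18) + 145)*(-27 + 262) = (-12 + 145)*235 = 133*235 = 31255)
-323735/u(680) - 375991/(-220707) = -323735/31255 - 375991/(-220707) = -323735*1/31255 - 375991*(-1/220707) = -64747/6251 + 375991/220707 = -11939796388/1379639457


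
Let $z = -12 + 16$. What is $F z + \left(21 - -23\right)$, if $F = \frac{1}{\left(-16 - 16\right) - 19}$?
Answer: $\frac{2240}{51} \approx 43.922$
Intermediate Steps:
$F = - \frac{1}{51}$ ($F = \frac{1}{\left(-16 - 16\right) - 19} = \frac{1}{-32 - 19} = \frac{1}{-51} = - \frac{1}{51} \approx -0.019608$)
$z = 4$
$F z + \left(21 - -23\right) = \left(- \frac{1}{51}\right) 4 + \left(21 - -23\right) = - \frac{4}{51} + \left(21 + 23\right) = - \frac{4}{51} + 44 = \frac{2240}{51}$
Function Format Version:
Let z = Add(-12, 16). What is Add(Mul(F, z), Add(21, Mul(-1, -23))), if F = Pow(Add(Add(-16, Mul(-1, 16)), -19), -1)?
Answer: Rational(2240, 51) ≈ 43.922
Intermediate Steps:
F = Rational(-1, 51) (F = Pow(Add(Add(-16, -16), -19), -1) = Pow(Add(-32, -19), -1) = Pow(-51, -1) = Rational(-1, 51) ≈ -0.019608)
z = 4
Add(Mul(F, z), Add(21, Mul(-1, -23))) = Add(Mul(Rational(-1, 51), 4), Add(21, Mul(-1, -23))) = Add(Rational(-4, 51), Add(21, 23)) = Add(Rational(-4, 51), 44) = Rational(2240, 51)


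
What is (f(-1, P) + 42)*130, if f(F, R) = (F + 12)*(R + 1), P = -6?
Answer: -1690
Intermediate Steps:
f(F, R) = (1 + R)*(12 + F) (f(F, R) = (12 + F)*(1 + R) = (1 + R)*(12 + F))
(f(-1, P) + 42)*130 = ((12 - 1 + 12*(-6) - 1*(-6)) + 42)*130 = ((12 - 1 - 72 + 6) + 42)*130 = (-55 + 42)*130 = -13*130 = -1690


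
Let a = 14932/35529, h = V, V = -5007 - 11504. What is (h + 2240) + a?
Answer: -507019427/35529 ≈ -14271.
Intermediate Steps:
V = -16511
h = -16511
a = 14932/35529 (a = 14932*(1/35529) = 14932/35529 ≈ 0.42028)
(h + 2240) + a = (-16511 + 2240) + 14932/35529 = -14271 + 14932/35529 = -507019427/35529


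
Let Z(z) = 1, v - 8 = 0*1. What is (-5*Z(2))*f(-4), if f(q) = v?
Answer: -40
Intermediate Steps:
v = 8 (v = 8 + 0*1 = 8 + 0 = 8)
f(q) = 8
(-5*Z(2))*f(-4) = -5*1*8 = -5*8 = -40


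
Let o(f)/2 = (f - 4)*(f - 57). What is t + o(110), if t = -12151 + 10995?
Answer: 10080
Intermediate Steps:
t = -1156
o(f) = 2*(-57 + f)*(-4 + f) (o(f) = 2*((f - 4)*(f - 57)) = 2*((-4 + f)*(-57 + f)) = 2*((-57 + f)*(-4 + f)) = 2*(-57 + f)*(-4 + f))
t + o(110) = -1156 + (456 - 122*110 + 2*110²) = -1156 + (456 - 13420 + 2*12100) = -1156 + (456 - 13420 + 24200) = -1156 + 11236 = 10080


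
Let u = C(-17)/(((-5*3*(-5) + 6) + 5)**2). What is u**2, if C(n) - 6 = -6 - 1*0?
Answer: 0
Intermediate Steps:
C(n) = 0 (C(n) = 6 + (-6 - 1*0) = 6 + (-6 + 0) = 6 - 6 = 0)
u = 0 (u = 0/(((-5*3*(-5) + 6) + 5)**2) = 0/(((-15*(-5) + 6) + 5)**2) = 0/(((75 + 6) + 5)**2) = 0/((81 + 5)**2) = 0/(86**2) = 0/7396 = 0*(1/7396) = 0)
u**2 = 0**2 = 0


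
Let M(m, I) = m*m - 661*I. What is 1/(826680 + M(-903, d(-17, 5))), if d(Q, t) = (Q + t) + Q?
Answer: 1/1661258 ≈ 6.0195e-7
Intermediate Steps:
d(Q, t) = t + 2*Q
M(m, I) = m² - 661*I
1/(826680 + M(-903, d(-17, 5))) = 1/(826680 + ((-903)² - 661*(5 + 2*(-17)))) = 1/(826680 + (815409 - 661*(5 - 34))) = 1/(826680 + (815409 - 661*(-29))) = 1/(826680 + (815409 + 19169)) = 1/(826680 + 834578) = 1/1661258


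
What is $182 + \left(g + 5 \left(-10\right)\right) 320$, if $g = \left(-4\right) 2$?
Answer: $-18378$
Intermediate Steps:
$g = -8$
$182 + \left(g + 5 \left(-10\right)\right) 320 = 182 + \left(-8 + 5 \left(-10\right)\right) 320 = 182 + \left(-8 - 50\right) 320 = 182 - 18560 = -18378$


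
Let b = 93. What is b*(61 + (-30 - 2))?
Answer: 2697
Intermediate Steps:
b*(61 + (-30 - 2)) = 93*(61 + (-30 - 2)) = 93*(61 - 32) = 93*29 = 2697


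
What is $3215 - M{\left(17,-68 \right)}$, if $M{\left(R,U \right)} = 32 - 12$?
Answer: $3195$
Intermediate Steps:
$M{\left(R,U \right)} = 20$ ($M{\left(R,U \right)} = 32 - 12 = 20$)
$3215 - M{\left(17,-68 \right)} = 3215 - 20 = 3195$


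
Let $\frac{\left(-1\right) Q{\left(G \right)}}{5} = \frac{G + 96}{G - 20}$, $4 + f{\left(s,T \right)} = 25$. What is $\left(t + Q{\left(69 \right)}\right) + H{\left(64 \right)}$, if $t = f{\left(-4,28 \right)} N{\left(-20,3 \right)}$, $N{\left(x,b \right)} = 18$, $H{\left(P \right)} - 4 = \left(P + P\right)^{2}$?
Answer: $\frac{820709}{49} \approx 16749.0$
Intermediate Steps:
$f{\left(s,T \right)} = 21$ ($f{\left(s,T \right)} = -4 + 25 = 21$)
$H{\left(P \right)} = 4 + 4 P^{2}$ ($H{\left(P \right)} = 4 + \left(P + P\right)^{2} = 4 + \left(2 P\right)^{2} = 4 + 4 P^{2}$)
$t = 378$ ($t = 21 \cdot 18 = 378$)
$Q{\left(G \right)} = - \frac{5 \left(96 + G\right)}{-20 + G}$ ($Q{\left(G \right)} = - 5 \frac{G + 96}{G - 20} = - 5 \frac{96 + G}{G - 20} = - 5 \frac{96 + G}{-20 + G} = - \frac{5 \left(96 + G\right)}{-20 + G}$)
$\left(t + Q{\left(69 \right)}\right) + H{\left(64 \right)} = \left(378 + \frac{5 \left(-96 - 69\right)}{-20 + 69}\right) + \left(4 + 4 \cdot 64^{2}\right) = \left(378 + \frac{5 \left(-96 - 69\right)}{49}\right) + \left(4 + 4 \cdot 4096\right) = \left(378 + 5 \cdot \frac{1}{49} \left(-165\right)\right) + \left(4 + 16384\right) = \left(378 - \frac{825}{49}\right) + 16388 = \frac{17697}{49} + 16388 = \frac{820709}{49}$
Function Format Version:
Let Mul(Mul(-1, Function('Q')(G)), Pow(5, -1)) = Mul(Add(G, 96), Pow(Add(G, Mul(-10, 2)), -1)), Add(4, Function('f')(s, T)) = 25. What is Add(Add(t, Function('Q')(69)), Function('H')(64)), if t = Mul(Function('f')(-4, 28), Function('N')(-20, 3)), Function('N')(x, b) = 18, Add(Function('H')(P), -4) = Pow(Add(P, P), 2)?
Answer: Rational(820709, 49) ≈ 16749.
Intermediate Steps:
Function('f')(s, T) = 21 (Function('f')(s, T) = Add(-4, 25) = 21)
Function('H')(P) = Add(4, Mul(4, Pow(P, 2))) (Function('H')(P) = Add(4, Pow(Add(P, P), 2)) = Add(4, Pow(Mul(2, P), 2)) = Add(4, Mul(4, Pow(P, 2))))
t = 378 (t = Mul(21, 18) = 378)
Function('Q')(G) = Mul(-5, Pow(Add(-20, G), -1), Add(96, G)) (Function('Q')(G) = Mul(-5, Mul(Add(G, 96), Pow(Add(G, Mul(-10, 2)), -1))) = Mul(-5, Mul(Add(96, G), Pow(Add(G, -20), -1))) = Mul(-5, Mul(Add(96, G), Pow(Add(-20, G), -1))) = Mul(-5, Mul(Pow(Add(-20, G), -1), Add(96, G))) = Mul(-5, Pow(Add(-20, G), -1), Add(96, G)))
Add(Add(t, Function('Q')(69)), Function('H')(64)) = Add(Add(378, Mul(5, Pow(Add(-20, 69), -1), Add(-96, Mul(-1, 69)))), Add(4, Mul(4, Pow(64, 2)))) = Add(Add(378, Mul(5, Pow(49, -1), Add(-96, -69))), Add(4, Mul(4, 4096))) = Add(Add(378, Mul(5, Rational(1, 49), -165)), Add(4, 16384)) = Add(Add(378, Rational(-825, 49)), 16388) = Add(Rational(17697, 49), 16388) = Rational(820709, 49)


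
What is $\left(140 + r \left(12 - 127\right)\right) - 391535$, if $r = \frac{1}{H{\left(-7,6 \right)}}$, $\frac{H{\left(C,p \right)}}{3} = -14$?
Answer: $- \frac{16438475}{42} \approx -3.9139 \cdot 10^{5}$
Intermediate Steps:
$H{\left(C,p \right)} = -42$ ($H{\left(C,p \right)} = 3 \left(-14\right) = -42$)
$r = - \frac{1}{42}$ ($r = \frac{1}{-42} = - \frac{1}{42} \approx -0.02381$)
$\left(140 + r \left(12 - 127\right)\right) - 391535 = \left(140 - \frac{12 - 127}{42}\right) - 391535 = \left(140 - - \frac{115}{42}\right) - 391535 = \left(140 + \frac{115}{42}\right) - 391535 = \frac{5995}{42} - 391535 = - \frac{16438475}{42}$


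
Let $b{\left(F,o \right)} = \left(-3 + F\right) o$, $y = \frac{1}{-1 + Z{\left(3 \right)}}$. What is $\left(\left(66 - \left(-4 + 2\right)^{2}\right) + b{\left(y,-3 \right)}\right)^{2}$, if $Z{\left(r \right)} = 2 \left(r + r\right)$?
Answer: $\frac{605284}{121} \approx 5002.3$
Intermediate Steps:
$Z{\left(r \right)} = 4 r$ ($Z{\left(r \right)} = 2 \cdot 2 r = 4 r$)
$y = \frac{1}{11}$ ($y = \frac{1}{-1 + 4 \cdot 3} = \frac{1}{-1 + 12} = \frac{1}{11} \approx 0.090909$)
$b{\left(F,o \right)} = o \left(-3 + F\right)$
$\left(\left(66 - \left(-4 + 2\right)^{2}\right) + b{\left(y,-3 \right)}\right)^{2} = \left(\left(66 - \left(-4 + 2\right)^{2}\right) - 3 \left(-3 + \frac{1}{11}\right)\right)^{2} = \left(\left(66 - \left(-2\right)^{2}\right) - - \frac{96}{11}\right)^{2} = \left(\left(66 - 4\right) + \frac{96}{11}\right)^{2} = \left(62 + \frac{96}{11}\right)^{2} = \left(\frac{778}{11}\right)^{2} = \frac{605284}{121}$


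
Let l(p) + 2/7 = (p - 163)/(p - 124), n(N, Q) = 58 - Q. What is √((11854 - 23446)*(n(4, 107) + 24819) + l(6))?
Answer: I*√195904527107002/826 ≈ 16945.0*I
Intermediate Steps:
l(p) = -2/7 + (-163 + p)/(-124 + p) (l(p) = -2/7 + (p - 163)/(p - 124) = -2/7 + (-163 + p)/(-124 + p))
√((11854 - 23446)*(n(4, 107) + 24819) + l(6)) = √((11854 - 23446)*((58 - 1*107) + 24819) + (-893 + 5*6)/(7*(-124 + 6))) = √(-11592*((58 - 107) + 24819) + (⅐)*(-893 + 30)/(-118)) = √(-11592*(-49 + 24819) + (⅐)*(-1/118)*(-863)) = √(-11592*24770 + 863/826) = √(-287133840 + 863/826) = √(-237172550977/826) = I*√195904527107002/826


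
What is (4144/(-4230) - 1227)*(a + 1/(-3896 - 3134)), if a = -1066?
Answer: 19463195091637/14868450 ≈ 1.3090e+6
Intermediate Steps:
(4144/(-4230) - 1227)*(a + 1/(-3896 - 3134)) = (4144/(-4230) - 1227)*(-1066 + 1/(-3896 - 3134)) = (4144*(-1/4230) - 1227)*(-1066 + 1/(-7030)) = (-2072/2115 - 1227)*(-1066 - 1/7030) = -2597177/2115*(-7493981/7030) = 19463195091637/14868450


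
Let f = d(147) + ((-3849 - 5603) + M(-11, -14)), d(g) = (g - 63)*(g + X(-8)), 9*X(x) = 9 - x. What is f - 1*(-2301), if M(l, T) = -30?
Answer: 15977/3 ≈ 5325.7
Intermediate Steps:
X(x) = 1 - x/9 (X(x) = (9 - x)/9 = 1 - x/9)
d(g) = (-63 + g)*(17/9 + g) (d(g) = (g - 63)*(g + (1 - ⅑*(-8))) = (-63 + g)*(g + (1 + 8/9)) = (-63 + g)*(g + 17/9) = (-63 + g)*(17/9 + g))
f = 9074/3 (f = (-119 + 147² - 550/9*147) + ((-3849 - 5603) - 30) = (-119 + 21609 - 26950/3) + (-9452 - 30) = 37520/3 - 9482 = 9074/3 ≈ 3024.7)
f - 1*(-2301) = 9074/3 - 1*(-2301) = 9074/3 + 2301 = 15977/3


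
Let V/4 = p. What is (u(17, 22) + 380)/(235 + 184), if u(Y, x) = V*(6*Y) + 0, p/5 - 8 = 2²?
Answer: 24860/419 ≈ 59.332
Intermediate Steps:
p = 60 (p = 40 + 5*2² = 40 + 5*4 = 40 + 20 = 60)
V = 240 (V = 4*60 = 240)
u(Y, x) = 1440*Y (u(Y, x) = 240*(6*Y) + 0 = 1440*Y + 0 = 1440*Y)
(u(17, 22) + 380)/(235 + 184) = (1440*17 + 380)/(235 + 184) = (24480 + 380)/419 = 24860*(1/419) = 24860/419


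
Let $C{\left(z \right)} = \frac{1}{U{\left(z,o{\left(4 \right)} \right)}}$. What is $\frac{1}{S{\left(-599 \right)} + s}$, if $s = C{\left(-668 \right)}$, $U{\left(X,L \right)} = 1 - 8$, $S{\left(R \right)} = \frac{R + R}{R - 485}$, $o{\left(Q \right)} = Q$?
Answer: $\frac{3794}{3651} \approx 1.0392$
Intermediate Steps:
$S{\left(R \right)} = \frac{2 R}{-485 + R}$
$U{\left(X,L \right)} = -7$ ($U{\left(X,L \right)} = 1 - 8 = -7$)
$C{\left(z \right)} = - \frac{1}{7}$ ($C{\left(z \right)} = \frac{1}{-7} = - \frac{1}{7}$)
$s = - \frac{1}{7} \approx -0.14286$
$\frac{1}{S{\left(-599 \right)} + s} = \frac{1}{2 \left(-599\right) \frac{1}{-485 - 599} - \frac{1}{7}} = \frac{1}{2 \left(-599\right) \frac{1}{-1084} - \frac{1}{7}} = \frac{1}{2 \left(-599\right) \left(- \frac{1}{1084}\right) - \frac{1}{7}} = \frac{1}{\frac{599}{542} - \frac{1}{7}} = \frac{1}{\frac{3651}{3794}} = \frac{3794}{3651}$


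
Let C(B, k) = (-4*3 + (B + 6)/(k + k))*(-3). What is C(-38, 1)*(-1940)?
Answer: -162960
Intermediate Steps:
C(B, k) = 36 - 3*(6 + B)/(2*k) (C(B, k) = (-12 + (6 + B)/((2*k)))*(-3) = (-12 + (6 + B)*(1/(2*k)))*(-3) = (-12 + (6 + B)/(2*k))*(-3) = 36 - 3*(6 + B)/(2*k))
C(-38, 1)*(-1940) = ((3/2)*(-6 - 1*(-38) + 24*1)/1)*(-1940) = ((3/2)*1*(-6 + 38 + 24))*(-1940) = ((3/2)*1*56)*(-1940) = 84*(-1940) = -162960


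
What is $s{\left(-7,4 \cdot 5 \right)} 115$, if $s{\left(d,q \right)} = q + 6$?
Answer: $2990$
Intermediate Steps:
$s{\left(d,q \right)} = 6 + q$
$s{\left(-7,4 \cdot 5 \right)} 115 = \left(6 + 4 \cdot 5\right) 115 = \left(6 + 20\right) 115 = 26 \cdot 115 = 2990$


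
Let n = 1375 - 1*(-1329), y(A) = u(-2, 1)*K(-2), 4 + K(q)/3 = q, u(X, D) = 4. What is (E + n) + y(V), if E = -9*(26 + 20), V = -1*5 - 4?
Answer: 2218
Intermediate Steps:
V = -9 (V = -5 - 4 = -9)
E = -414 (E = -9*46 = -414)
K(q) = -12 + 3*q
y(A) = -72 (y(A) = 4*(-12 + 3*(-2)) = 4*(-12 - 6) = 4*(-18) = -72)
n = 2704 (n = 1375 + 1329 = 2704)
(E + n) + y(V) = (-414 + 2704) - 72 = 2290 - 72 = 2218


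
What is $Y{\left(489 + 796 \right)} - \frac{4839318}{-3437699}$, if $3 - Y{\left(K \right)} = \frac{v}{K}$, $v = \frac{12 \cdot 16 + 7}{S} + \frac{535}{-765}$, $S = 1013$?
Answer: $\frac{3018036026249831}{684655106449635} \approx 4.4081$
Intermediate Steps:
$v = - \frac{77944}{154989}$ ($v = \frac{12 \cdot 16 + 7}{1013} + \frac{535}{-765} = \left(192 + 7\right) \frac{1}{1013} + 535 \left(- \frac{1}{765}\right) = 199 \cdot \frac{1}{1013} - \frac{107}{153} = \frac{199}{1013} - \frac{107}{153} = - \frac{77944}{154989} \approx -0.5029$)
$Y{\left(K \right)} = 3 + \frac{77944}{154989 K}$ ($Y{\left(K \right)} = 3 - - \frac{77944}{154989 K} = 3 + \frac{77944}{154989 K}$)
$Y{\left(489 + 796 \right)} - \frac{4839318}{-3437699} = \left(3 + \frac{77944}{154989 \left(489 + 796\right)}\right) - \frac{4839318}{-3437699} = \left(3 + \frac{77944}{154989 \cdot 1285}\right) - - \frac{4839318}{3437699} = \left(3 + \frac{77944}{154989} \cdot \frac{1}{1285}\right) + \frac{4839318}{3437699} = \left(3 + \frac{77944}{199160865}\right) + \frac{4839318}{3437699} = \frac{597560539}{199160865} + \frac{4839318}{3437699} = \frac{3018036026249831}{684655106449635}$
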